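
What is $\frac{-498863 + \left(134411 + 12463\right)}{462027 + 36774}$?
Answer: $- \frac{351989}{498801} \approx -0.70567$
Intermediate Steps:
$\frac{-498863 + \left(134411 + 12463\right)}{462027 + 36774} = \frac{-498863 + 146874}{498801} = \left(-351989\right) \frac{1}{498801} = - \frac{351989}{498801}$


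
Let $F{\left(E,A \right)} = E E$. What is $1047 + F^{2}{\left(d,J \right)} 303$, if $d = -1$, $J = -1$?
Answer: $1350$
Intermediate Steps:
$F{\left(E,A \right)} = E^{2}$
$1047 + F^{2}{\left(d,J \right)} 303 = 1047 + \left(\left(-1\right)^{2}\right)^{2} \cdot 303 = 1047 + 1^{2} \cdot 303 = 1047 + 1 \cdot 303 = 1047 + 303 = 1350$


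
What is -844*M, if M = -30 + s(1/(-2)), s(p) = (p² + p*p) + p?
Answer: 25320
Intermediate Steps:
s(p) = p + 2*p² (s(p) = (p² + p²) + p = 2*p² + p = p + 2*p²)
M = -30 (M = -30 + (1/(-2))*(1 + 2*(1/(-2))) = -30 + (1*(-½))*(1 + 2*(1*(-½))) = -30 - (1 + 2*(-½))/2 = -30 - (1 - 1)/2 = -30 - ½*0 = -30 + 0 = -30)
-844*M = -844*(-30) = 25320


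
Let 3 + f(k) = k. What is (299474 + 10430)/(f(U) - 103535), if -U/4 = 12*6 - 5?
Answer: -154952/51903 ≈ -2.9854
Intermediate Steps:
U = -268 (U = -4*(12*6 - 5) = -4*(72 - 5) = -4*67 = -268)
f(k) = -3 + k
(299474 + 10430)/(f(U) - 103535) = (299474 + 10430)/((-3 - 268) - 103535) = 309904/(-271 - 103535) = 309904/(-103806) = 309904*(-1/103806) = -154952/51903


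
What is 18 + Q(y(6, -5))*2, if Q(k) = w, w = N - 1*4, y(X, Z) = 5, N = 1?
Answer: 12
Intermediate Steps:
w = -3 (w = 1 - 1*4 = 1 - 4 = -3)
Q(k) = -3
18 + Q(y(6, -5))*2 = 18 - 3*2 = 18 - 6 = 12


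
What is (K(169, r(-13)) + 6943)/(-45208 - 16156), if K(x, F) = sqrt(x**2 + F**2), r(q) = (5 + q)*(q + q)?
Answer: -6943/61364 - 65*sqrt(17)/61364 ≈ -0.11751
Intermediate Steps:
r(q) = 2*q*(5 + q) (r(q) = (5 + q)*(2*q) = 2*q*(5 + q))
K(x, F) = sqrt(F**2 + x**2)
(K(169, r(-13)) + 6943)/(-45208 - 16156) = (sqrt((2*(-13)*(5 - 13))**2 + 169**2) + 6943)/(-45208 - 16156) = (sqrt((2*(-13)*(-8))**2 + 28561) + 6943)/(-61364) = (sqrt(208**2 + 28561) + 6943)*(-1/61364) = (sqrt(43264 + 28561) + 6943)*(-1/61364) = (sqrt(71825) + 6943)*(-1/61364) = (65*sqrt(17) + 6943)*(-1/61364) = (6943 + 65*sqrt(17))*(-1/61364) = -6943/61364 - 65*sqrt(17)/61364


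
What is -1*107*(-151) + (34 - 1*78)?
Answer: 16113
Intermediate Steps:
-1*107*(-151) + (34 - 1*78) = -107*(-151) + (34 - 78) = 16157 - 44 = 16113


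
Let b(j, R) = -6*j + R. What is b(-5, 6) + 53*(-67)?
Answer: -3515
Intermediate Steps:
b(j, R) = R - 6*j
b(-5, 6) + 53*(-67) = (6 - 6*(-5)) + 53*(-67) = (6 + 30) - 3551 = 36 - 3551 = -3515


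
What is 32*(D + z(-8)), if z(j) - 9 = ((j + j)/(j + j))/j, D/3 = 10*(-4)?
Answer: -3556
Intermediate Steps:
D = -120 (D = 3*(10*(-4)) = 3*(-40) = -120)
z(j) = 9 + 1/j (z(j) = 9 + ((j + j)/(j + j))/j = 9 + ((2*j)/((2*j)))/j = 9 + ((2*j)*(1/(2*j)))/j = 9 + 1/j)
32*(D + z(-8)) = 32*(-120 + (9 + 1/(-8))) = 32*(-120 + (9 - ⅛)) = 32*(-120 + 71/8) = 32*(-889/8) = -3556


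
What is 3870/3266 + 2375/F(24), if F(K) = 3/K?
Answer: 31028935/1633 ≈ 19001.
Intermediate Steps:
3870/3266 + 2375/F(24) = 3870/3266 + 2375/((3/24)) = 3870*(1/3266) + 2375/((3*(1/24))) = 1935/1633 + 2375/(⅛) = 1935/1633 + 2375*8 = 1935/1633 + 19000 = 31028935/1633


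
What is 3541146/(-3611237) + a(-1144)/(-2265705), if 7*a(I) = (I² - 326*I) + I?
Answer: -683858891962/629384440545 ≈ -1.0866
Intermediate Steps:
a(I) = -325*I/7 + I²/7 (a(I) = ((I² - 326*I) + I)/7 = (I² - 325*I)/7 = -325*I/7 + I²/7)
3541146/(-3611237) + a(-1144)/(-2265705) = 3541146/(-3611237) + ((⅐)*(-1144)*(-325 - 1144))/(-2265705) = 3541146*(-1/3611237) + ((⅐)*(-1144)*(-1469))*(-1/2265705) = -505878/515891 + (1680536/7)*(-1/2265705) = -505878/515891 - 129272/1219995 = -683858891962/629384440545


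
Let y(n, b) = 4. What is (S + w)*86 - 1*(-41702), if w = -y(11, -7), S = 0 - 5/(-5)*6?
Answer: 41874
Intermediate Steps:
S = 6 (S = 0 - 5*(-⅕)*6 = 0 + 1*6 = 0 + 6 = 6)
w = -4 (w = -1*4 = -4)
(S + w)*86 - 1*(-41702) = (6 - 4)*86 - 1*(-41702) = 2*86 + 41702 = 172 + 41702 = 41874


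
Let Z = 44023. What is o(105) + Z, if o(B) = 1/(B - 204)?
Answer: 4358276/99 ≈ 44023.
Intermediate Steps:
o(B) = 1/(-204 + B)
o(105) + Z = 1/(-204 + 105) + 44023 = 1/(-99) + 44023 = -1/99 + 44023 = 4358276/99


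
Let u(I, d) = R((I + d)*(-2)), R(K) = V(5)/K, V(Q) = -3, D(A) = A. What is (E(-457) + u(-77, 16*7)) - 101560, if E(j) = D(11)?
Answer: -7108427/70 ≈ -1.0155e+5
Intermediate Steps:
E(j) = 11
R(K) = -3/K
u(I, d) = -3/(-2*I - 2*d) (u(I, d) = -3*(-1/(2*(I + d))) = -3/(-2*I - 2*d))
(E(-457) + u(-77, 16*7)) - 101560 = (11 + 3/(2*(-77 + 16*7))) - 101560 = (11 + 3/(2*(-77 + 112))) - 101560 = (11 + (3/2)/35) - 101560 = (11 + (3/2)*(1/35)) - 101560 = (11 + 3/70) - 101560 = 773/70 - 101560 = -7108427/70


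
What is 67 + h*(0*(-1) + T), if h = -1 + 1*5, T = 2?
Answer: 75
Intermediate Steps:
h = 4 (h = -1 + 5 = 4)
67 + h*(0*(-1) + T) = 67 + 4*(0*(-1) + 2) = 67 + 4*(0 + 2) = 67 + 4*2 = 67 + 8 = 75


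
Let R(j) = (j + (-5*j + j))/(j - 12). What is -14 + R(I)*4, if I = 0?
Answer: -14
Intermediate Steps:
R(j) = -3*j/(-12 + j) (R(j) = (j - 4*j)/(-12 + j) = (-3*j)/(-12 + j) = -3*j/(-12 + j))
-14 + R(I)*4 = -14 - 3*0/(-12 + 0)*4 = -14 - 3*0/(-12)*4 = -14 - 3*0*(-1/12)*4 = -14 + 0*4 = -14 + 0 = -14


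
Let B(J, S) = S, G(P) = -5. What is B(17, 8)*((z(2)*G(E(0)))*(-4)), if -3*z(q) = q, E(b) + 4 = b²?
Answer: -320/3 ≈ -106.67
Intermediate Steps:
E(b) = -4 + b²
z(q) = -q/3
B(17, 8)*((z(2)*G(E(0)))*(-4)) = 8*((-⅓*2*(-5))*(-4)) = 8*(-⅔*(-5)*(-4)) = 8*((10/3)*(-4)) = 8*(-40/3) = -320/3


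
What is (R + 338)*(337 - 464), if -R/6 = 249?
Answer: 146812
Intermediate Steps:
R = -1494 (R = -6*249 = -1494)
(R + 338)*(337 - 464) = (-1494 + 338)*(337 - 464) = -1156*(-127) = 146812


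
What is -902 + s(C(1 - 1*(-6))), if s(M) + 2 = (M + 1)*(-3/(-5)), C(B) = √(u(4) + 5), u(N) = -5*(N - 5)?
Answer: -4517/5 + 3*√10/5 ≈ -901.50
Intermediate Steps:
u(N) = 25 - 5*N (u(N) = -5*(-5 + N) = 25 - 5*N)
C(B) = √10 (C(B) = √((25 - 5*4) + 5) = √((25 - 20) + 5) = √(5 + 5) = √10)
s(M) = -7/5 + 3*M/5 (s(M) = -2 + (M + 1)*(-3/(-5)) = -2 + (1 + M)*(-3*(-⅕)) = -2 + (1 + M)*(⅗) = -2 + (⅗ + 3*M/5) = -7/5 + 3*M/5)
-902 + s(C(1 - 1*(-6))) = -902 + (-7/5 + 3*√10/5) = -4517/5 + 3*√10/5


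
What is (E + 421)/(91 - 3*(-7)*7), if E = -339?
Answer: 41/119 ≈ 0.34454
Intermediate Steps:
(E + 421)/(91 - 3*(-7)*7) = (-339 + 421)/(91 - 3*(-7)*7) = 82/(91 + 21*7) = 82/(91 + 147) = 82/238 = 82*(1/238) = 41/119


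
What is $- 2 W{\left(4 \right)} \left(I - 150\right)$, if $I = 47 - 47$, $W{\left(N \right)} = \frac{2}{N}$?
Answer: $150$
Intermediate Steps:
$I = 0$
$- 2 W{\left(4 \right)} \left(I - 150\right) = - 2 \cdot \frac{2}{4} \left(0 - 150\right) = - 2 \cdot 2 \cdot \frac{1}{4} \left(-150\right) = \left(-2\right) \frac{1}{2} \left(-150\right) = \left(-1\right) \left(-150\right) = 150$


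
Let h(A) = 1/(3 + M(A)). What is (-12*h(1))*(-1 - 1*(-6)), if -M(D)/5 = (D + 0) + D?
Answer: 60/7 ≈ 8.5714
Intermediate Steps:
M(D) = -10*D (M(D) = -5*((D + 0) + D) = -5*(D + D) = -10*D)
h(A) = 1/(3 - 10*A)
(-12*h(1))*(-1 - 1*(-6)) = (-(-12)/(-3 + 10*1))*(-1 - 1*(-6)) = (-(-12)/(-3 + 10))*(-1 + 6) = -(-12)/7*5 = -12*(-1/7)*5 = (12/7)*5 = 60/7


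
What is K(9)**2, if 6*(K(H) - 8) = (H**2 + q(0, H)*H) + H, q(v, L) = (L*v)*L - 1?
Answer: 1849/4 ≈ 462.25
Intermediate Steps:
q(v, L) = -1 + v*L**2 (q(v, L) = v*L**2 - 1 = -1 + v*L**2)
K(H) = 8 + H**2/6 (K(H) = 8 + ((H**2 + (-1 + 0*H**2)*H) + H)/6 = 8 + ((H**2 + (-1 + 0)*H) + H)/6 = 8 + ((H**2 - H) + H)/6 = 8 + H**2/6)
K(9)**2 = (8 + (1/6)*9**2)**2 = (8 + (1/6)*81)**2 = (8 + 27/2)**2 = (43/2)**2 = 1849/4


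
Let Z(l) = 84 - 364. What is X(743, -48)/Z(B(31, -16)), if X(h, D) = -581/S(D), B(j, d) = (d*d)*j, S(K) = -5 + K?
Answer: -83/2120 ≈ -0.039151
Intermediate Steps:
B(j, d) = j*d² (B(j, d) = d²*j = j*d²)
X(h, D) = -581/(-5 + D)
Z(l) = -280
X(743, -48)/Z(B(31, -16)) = -581/(-5 - 48)/(-280) = -581/(-53)*(-1/280) = -581*(-1/53)*(-1/280) = (581/53)*(-1/280) = -83/2120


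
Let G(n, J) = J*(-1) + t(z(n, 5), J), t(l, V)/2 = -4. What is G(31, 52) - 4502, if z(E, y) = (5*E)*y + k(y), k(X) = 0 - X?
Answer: -4562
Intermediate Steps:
k(X) = -X
z(E, y) = -y + 5*E*y (z(E, y) = (5*E)*y - y = 5*E*y - y = -y + 5*E*y)
t(l, V) = -8 (t(l, V) = 2*(-4) = -8)
G(n, J) = -8 - J (G(n, J) = J*(-1) - 8 = -J - 8 = -8 - J)
G(31, 52) - 4502 = (-8 - 1*52) - 4502 = (-8 - 52) - 4502 = -60 - 4502 = -4562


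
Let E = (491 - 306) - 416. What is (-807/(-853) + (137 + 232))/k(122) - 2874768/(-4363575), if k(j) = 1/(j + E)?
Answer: -50029716861532/1240709825 ≈ -40323.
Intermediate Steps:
E = -231 (E = 185 - 416 = -231)
k(j) = 1/(-231 + j) (k(j) = 1/(j - 231) = 1/(-231 + j))
(-807/(-853) + (137 + 232))/k(122) - 2874768/(-4363575) = (-807/(-853) + (137 + 232))/(1/(-231 + 122)) - 2874768/(-4363575) = (-1/853*(-807) + 369)/(1/(-109)) - 2874768*(-1/4363575) = (807/853 + 369)/(-1/109) + 958256/1454525 = (315564/853)*(-109) + 958256/1454525 = -34396476/853 + 958256/1454525 = -50029716861532/1240709825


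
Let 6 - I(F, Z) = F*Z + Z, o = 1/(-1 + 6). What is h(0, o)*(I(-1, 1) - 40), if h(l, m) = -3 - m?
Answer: 544/5 ≈ 108.80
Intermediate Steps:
o = 1/5 ≈ 0.20000
I(F, Z) = 6 - Z - F*Z (I(F, Z) = 6 - (F*Z + Z) = 6 - (Z + F*Z) = 6 + (-Z - F*Z) = 6 - Z - F*Z)
h(0, o)*(I(-1, 1) - 40) = (-3 - 1*1/5)*((6 - 1*1 - 1*(-1)*1) - 40) = (-3 - 1/5)*((6 - 1 + 1) - 40) = -16*(6 - 40)/5 = -16/5*(-34) = 544/5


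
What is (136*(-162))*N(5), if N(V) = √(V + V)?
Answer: -22032*√10 ≈ -69671.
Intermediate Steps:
N(V) = √2*√V (N(V) = √(2*V) = √2*√V)
(136*(-162))*N(5) = (136*(-162))*(√2*√5) = -22032*√10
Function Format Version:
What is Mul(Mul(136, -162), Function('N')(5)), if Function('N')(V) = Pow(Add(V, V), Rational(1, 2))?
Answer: Mul(-22032, Pow(10, Rational(1, 2))) ≈ -69671.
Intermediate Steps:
Function('N')(V) = Mul(Pow(2, Rational(1, 2)), Pow(V, Rational(1, 2))) (Function('N')(V) = Pow(Mul(2, V), Rational(1, 2)) = Mul(Pow(2, Rational(1, 2)), Pow(V, Rational(1, 2))))
Mul(Mul(136, -162), Function('N')(5)) = Mul(Mul(136, -162), Mul(Pow(2, Rational(1, 2)), Pow(5, Rational(1, 2)))) = Mul(-22032, Pow(10, Rational(1, 2)))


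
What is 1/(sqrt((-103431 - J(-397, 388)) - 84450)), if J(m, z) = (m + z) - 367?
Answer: -I*sqrt(187505)/187505 ≈ -0.0023094*I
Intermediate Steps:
J(m, z) = -367 + m + z
1/(sqrt((-103431 - J(-397, 388)) - 84450)) = 1/(sqrt((-103431 - (-367 - 397 + 388)) - 84450)) = 1/(sqrt((-103431 - 1*(-376)) - 84450)) = 1/(sqrt((-103431 + 376) - 84450)) = 1/(sqrt(-103055 - 84450)) = 1/(sqrt(-187505)) = 1/(I*sqrt(187505)) = -I*sqrt(187505)/187505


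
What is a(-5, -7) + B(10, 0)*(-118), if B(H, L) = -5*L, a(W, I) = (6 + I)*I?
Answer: 7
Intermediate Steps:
a(W, I) = I*(6 + I)
a(-5, -7) + B(10, 0)*(-118) = -7*(6 - 7) - 5*0*(-118) = -7*(-1) + 0*(-118) = 7 + 0 = 7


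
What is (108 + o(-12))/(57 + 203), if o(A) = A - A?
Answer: 27/65 ≈ 0.41538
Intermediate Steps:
o(A) = 0
(108 + o(-12))/(57 + 203) = (108 + 0)/(57 + 203) = 108/260 = 108*(1/260) = 27/65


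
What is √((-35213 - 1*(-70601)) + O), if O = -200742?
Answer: I*√165354 ≈ 406.64*I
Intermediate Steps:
√((-35213 - 1*(-70601)) + O) = √((-35213 - 1*(-70601)) - 200742) = √((-35213 + 70601) - 200742) = √(35388 - 200742) = √(-165354) = I*√165354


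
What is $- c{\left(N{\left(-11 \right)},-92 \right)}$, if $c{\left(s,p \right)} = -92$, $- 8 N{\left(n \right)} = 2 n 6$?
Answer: $92$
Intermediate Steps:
$N{\left(n \right)} = - \frac{3 n}{2}$ ($N{\left(n \right)} = - \frac{2 n 6}{8} = - \frac{12 n}{8} = - \frac{3 n}{2}$)
$- c{\left(N{\left(-11 \right)},-92 \right)} = \left(-1\right) \left(-92\right) = 92$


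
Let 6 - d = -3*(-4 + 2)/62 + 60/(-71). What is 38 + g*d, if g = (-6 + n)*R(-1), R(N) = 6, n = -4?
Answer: -807542/2201 ≈ -366.90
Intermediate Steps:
d = 14853/2201 (d = 6 - (-3*(-4 + 2)/62 + 60/(-71)) = 6 - (-3*(-2)*(1/62) + 60*(-1/71)) = 6 - (6*(1/62) - 60/71) = 6 - (3/31 - 60/71) = 6 - 1*(-1647/2201) = 6 + 1647/2201 = 14853/2201 ≈ 6.7483)
g = -60 (g = (-6 - 4)*6 = -10*6 = -60)
38 + g*d = 38 - 60*14853/2201 = 38 - 891180/2201 = -807542/2201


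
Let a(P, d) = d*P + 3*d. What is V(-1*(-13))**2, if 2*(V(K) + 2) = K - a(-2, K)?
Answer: 4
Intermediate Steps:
a(P, d) = 3*d + P*d (a(P, d) = P*d + 3*d = 3*d + P*d)
V(K) = -2 (V(K) = -2 + (K - K*(3 - 2))/2 = -2 + (K - K)/2 = -2 + (1/2)*0 = -2 + 0 = -2)
V(-1*(-13))**2 = (-2)**2 = 4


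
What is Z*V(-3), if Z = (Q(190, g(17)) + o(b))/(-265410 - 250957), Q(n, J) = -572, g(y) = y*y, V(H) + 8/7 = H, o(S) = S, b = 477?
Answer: -2755/3614569 ≈ -0.00076219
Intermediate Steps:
V(H) = -8/7 + H
g(y) = y²
Z = 95/516367 (Z = (-572 + 477)/(-265410 - 250957) = -95/(-516367) = -95*(-1/516367) = 95/516367 ≈ 0.00018398)
Z*V(-3) = 95*(-8/7 - 3)/516367 = (95/516367)*(-29/7) = -2755/3614569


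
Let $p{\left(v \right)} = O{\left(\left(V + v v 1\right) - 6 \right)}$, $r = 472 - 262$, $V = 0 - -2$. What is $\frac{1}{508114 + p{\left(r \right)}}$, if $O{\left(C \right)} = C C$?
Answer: $\frac{1}{1944965330} \approx 5.1415 \cdot 10^{-10}$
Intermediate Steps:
$V = 2$ ($V = 0 + 2 = 2$)
$O{\left(C \right)} = C^{2}$
$r = 210$
$p{\left(v \right)} = \left(-4 + v^{2}\right)^{2}$ ($p{\left(v \right)} = \left(\left(2 + v v 1\right) - 6\right)^{2} = \left(\left(2 + v^{2} \cdot 1\right) - 6\right)^{2} = \left(\left(2 + v^{2}\right) - 6\right)^{2} = \left(-4 + v^{2}\right)^{2}$)
$\frac{1}{508114 + p{\left(r \right)}} = \frac{1}{508114 + \left(-4 + 210^{2}\right)^{2}} = \frac{1}{508114 + \left(-4 + 44100\right)^{2}} = \frac{1}{508114 + 44096^{2}} = \frac{1}{508114 + 1944457216} = \frac{1}{1944965330}$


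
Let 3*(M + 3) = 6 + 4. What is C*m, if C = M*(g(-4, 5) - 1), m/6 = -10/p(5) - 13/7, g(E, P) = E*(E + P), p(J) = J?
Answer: 270/7 ≈ 38.571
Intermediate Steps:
M = ⅓ (M = -3 + (6 + 4)/3 = -3 + (⅓)*10 = -3 + 10/3 = ⅓ ≈ 0.33333)
m = -162/7 (m = 6*(-10/5 - 13/7) = 6*(-10*⅕ - 13*⅐) = 6*(-2 - 13/7) = 6*(-27/7) = -162/7 ≈ -23.143)
C = -5/3 (C = (-4*(-4 + 5) - 1)/3 = (-4*1 - 1)/3 = (-4 - 1)/3 = (⅓)*(-5) = -5/3 ≈ -1.6667)
C*m = -5/3*(-162/7) = 270/7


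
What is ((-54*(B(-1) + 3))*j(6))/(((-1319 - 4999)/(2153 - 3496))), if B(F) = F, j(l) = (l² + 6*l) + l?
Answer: -5372/3 ≈ -1790.7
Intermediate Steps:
j(l) = l² + 7*l
((-54*(B(-1) + 3))*j(6))/(((-1319 - 4999)/(2153 - 3496))) = ((-54*(-1 + 3))*(6*(7 + 6)))/(((-1319 - 4999)/(2153 - 3496))) = ((-54*2)*(6*13))/((-6318/(-1343))) = (-9*12*78)/((-6318*(-1/1343))) = (-108*78)/(6318/1343) = -8424*1343/6318 = -5372/3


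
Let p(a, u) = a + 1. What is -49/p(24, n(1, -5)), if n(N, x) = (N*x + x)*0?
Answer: -49/25 ≈ -1.9600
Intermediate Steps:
n(N, x) = 0 (n(N, x) = (x + N*x)*0 = 0)
p(a, u) = 1 + a
-49/p(24, n(1, -5)) = -49/(1 + 24) = -49/25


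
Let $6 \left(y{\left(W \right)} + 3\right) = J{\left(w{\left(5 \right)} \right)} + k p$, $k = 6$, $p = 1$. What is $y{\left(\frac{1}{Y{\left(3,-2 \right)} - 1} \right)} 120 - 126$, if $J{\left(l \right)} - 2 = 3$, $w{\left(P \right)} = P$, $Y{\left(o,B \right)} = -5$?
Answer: $-266$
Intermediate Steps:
$J{\left(l \right)} = 5$ ($J{\left(l \right)} = 2 + 3 = 5$)
$y{\left(W \right)} = - \frac{7}{6}$ ($y{\left(W \right)} = -3 + \frac{5 + 6 \cdot 1}{6} = -3 + \frac{5 + 6}{6} = -3 + \frac{1}{6} \cdot 11 = -3 + \frac{11}{6} = - \frac{7}{6}$)
$y{\left(\frac{1}{Y{\left(3,-2 \right)} - 1} \right)} 120 - 126 = \left(- \frac{7}{6}\right) 120 - 126 = -140 - 126 = -266$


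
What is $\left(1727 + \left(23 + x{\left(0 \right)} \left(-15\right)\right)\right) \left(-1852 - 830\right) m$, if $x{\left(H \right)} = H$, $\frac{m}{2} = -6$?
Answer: $56322000$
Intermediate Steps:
$m = -12$ ($m = 2 \left(-6\right) = -12$)
$\left(1727 + \left(23 + x{\left(0 \right)} \left(-15\right)\right)\right) \left(-1852 - 830\right) m = \left(1727 + \left(23 + 0 \left(-15\right)\right)\right) \left(-1852 - 830\right) \left(-12\right) = \left(1727 + \left(23 + 0\right)\right) \left(-2682\right) \left(-12\right) = \left(1727 + 23\right) \left(-2682\right) \left(-12\right) = 1750 \left(-2682\right) \left(-12\right) = \left(-4693500\right) \left(-12\right) = 56322000$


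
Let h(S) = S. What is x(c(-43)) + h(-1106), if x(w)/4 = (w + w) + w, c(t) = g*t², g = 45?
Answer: 997354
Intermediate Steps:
c(t) = 45*t²
x(w) = 12*w (x(w) = 4*((w + w) + w) = 4*(2*w + w) = 4*(3*w) = 12*w)
x(c(-43)) + h(-1106) = 12*(45*(-43)²) - 1106 = 12*(45*1849) - 1106 = 12*83205 - 1106 = 998460 - 1106 = 997354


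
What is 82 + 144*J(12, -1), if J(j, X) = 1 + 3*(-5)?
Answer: -1934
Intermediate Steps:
J(j, X) = -14 (J(j, X) = 1 - 15 = -14)
82 + 144*J(12, -1) = 82 + 144*(-14) = 82 - 2016 = -1934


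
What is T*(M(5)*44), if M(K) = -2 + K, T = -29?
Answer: -3828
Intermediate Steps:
T*(M(5)*44) = -29*(-2 + 5)*44 = -87*44 = -29*132 = -3828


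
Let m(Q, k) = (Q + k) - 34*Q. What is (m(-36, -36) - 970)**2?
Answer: 33124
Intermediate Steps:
m(Q, k) = k - 33*Q
(m(-36, -36) - 970)**2 = ((-36 - 33*(-36)) - 970)**2 = ((-36 + 1188) - 970)**2 = (1152 - 970)**2 = 182**2 = 33124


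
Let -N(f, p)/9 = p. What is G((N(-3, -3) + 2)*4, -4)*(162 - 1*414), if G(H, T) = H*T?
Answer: 116928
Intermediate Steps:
N(f, p) = -9*p
G((N(-3, -3) + 2)*4, -4)*(162 - 1*414) = (((-9*(-3) + 2)*4)*(-4))*(162 - 1*414) = (((27 + 2)*4)*(-4))*(162 - 414) = ((29*4)*(-4))*(-252) = (116*(-4))*(-252) = -464*(-252) = 116928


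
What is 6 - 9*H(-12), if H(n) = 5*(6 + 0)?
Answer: -264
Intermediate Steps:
H(n) = 30 (H(n) = 5*6 = 30)
6 - 9*H(-12) = 6 - 9*30 = 6 - 270 = -264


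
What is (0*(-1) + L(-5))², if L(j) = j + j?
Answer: 100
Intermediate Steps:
L(j) = 2*j
(0*(-1) + L(-5))² = (0*(-1) + 2*(-5))² = (0 - 10)² = (-10)² = 100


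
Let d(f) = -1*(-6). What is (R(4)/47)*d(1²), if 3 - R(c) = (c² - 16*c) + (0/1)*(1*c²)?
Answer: 306/47 ≈ 6.5106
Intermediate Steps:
R(c) = 3 - c² + 16*c (R(c) = 3 - ((c² - 16*c) + (0/1)*(1*c²)) = 3 - ((c² - 16*c) + (0*1)*c²) = 3 - ((c² - 16*c) + 0*c²) = 3 - ((c² - 16*c) + 0) = 3 - (c² - 16*c) = 3 + (-c² + 16*c) = 3 - c² + 16*c)
d(f) = 6
(R(4)/47)*d(1²) = ((3 - 1*4² + 16*4)/47)*6 = ((3 - 1*16 + 64)*(1/47))*6 = ((3 - 16 + 64)*(1/47))*6 = (51*(1/47))*6 = (51/47)*6 = 306/47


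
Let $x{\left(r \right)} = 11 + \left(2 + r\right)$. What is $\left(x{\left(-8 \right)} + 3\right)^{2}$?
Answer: $64$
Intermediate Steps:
$x{\left(r \right)} = 13 + r$
$\left(x{\left(-8 \right)} + 3\right)^{2} = \left(\left(13 - 8\right) + 3\right)^{2} = \left(5 + 3\right)^{2} = 8^{2} = 64$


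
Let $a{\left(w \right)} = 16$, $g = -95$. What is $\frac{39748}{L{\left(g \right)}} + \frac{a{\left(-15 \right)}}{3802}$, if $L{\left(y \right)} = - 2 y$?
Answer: $\frac{1988486}{9505} \approx 209.2$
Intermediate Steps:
$\frac{39748}{L{\left(g \right)}} + \frac{a{\left(-15 \right)}}{3802} = \frac{39748}{\left(-2\right) \left(-95\right)} + \frac{16}{3802} = \frac{39748}{190} + 16 \cdot \frac{1}{3802} = 39748 \cdot \frac{1}{190} + \frac{8}{1901} = \frac{1046}{5} + \frac{8}{1901} = \frac{1988486}{9505}$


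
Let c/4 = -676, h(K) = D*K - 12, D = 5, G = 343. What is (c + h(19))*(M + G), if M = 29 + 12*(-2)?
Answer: -912108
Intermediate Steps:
h(K) = -12 + 5*K (h(K) = 5*K - 12 = -12 + 5*K)
M = 5 (M = 29 - 24 = 5)
c = -2704 (c = 4*(-676) = -2704)
(c + h(19))*(M + G) = (-2704 + (-12 + 5*19))*(5 + 343) = (-2704 + (-12 + 95))*348 = (-2704 + 83)*348 = -2621*348 = -912108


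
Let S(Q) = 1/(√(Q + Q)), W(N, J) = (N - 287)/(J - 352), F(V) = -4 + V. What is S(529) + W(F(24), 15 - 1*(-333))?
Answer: 267/4 + √2/46 ≈ 66.781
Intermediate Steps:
W(N, J) = (-287 + N)/(-352 + J)
S(Q) = √2/(2*√Q) (S(Q) = 1/(√(2*Q)) = 1/(√2*√Q) = √2/(2*√Q))
S(529) + W(F(24), 15 - 1*(-333)) = √2/(2*√529) + (-287 + (-4 + 24))/(-352 + (15 - 1*(-333))) = (½)*√2*(1/23) + (-287 + 20)/(-352 + (15 + 333)) = √2/46 - 267/(-352 + 348) = √2/46 - 267/(-4) = √2/46 - ¼*(-267) = √2/46 + 267/4 = 267/4 + √2/46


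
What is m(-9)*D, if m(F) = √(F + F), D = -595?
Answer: -1785*I*√2 ≈ -2524.4*I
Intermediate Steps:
m(F) = √2*√F (m(F) = √(2*F) = √2*√F)
m(-9)*D = (√2*√(-9))*(-595) = (√2*(3*I))*(-595) = (3*I*√2)*(-595) = -1785*I*√2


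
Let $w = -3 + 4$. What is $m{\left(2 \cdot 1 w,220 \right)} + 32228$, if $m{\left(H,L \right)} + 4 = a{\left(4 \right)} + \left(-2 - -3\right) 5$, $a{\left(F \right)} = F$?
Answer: $32233$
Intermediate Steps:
$w = 1$
$m{\left(H,L \right)} = 5$ ($m{\left(H,L \right)} = -4 + \left(4 + \left(-2 - -3\right) 5\right) = -4 + \left(4 + \left(-2 + 3\right) 5\right) = -4 + \left(4 + 1 \cdot 5\right) = -4 + \left(4 + 5\right) = -4 + 9 = 5$)
$m{\left(2 \cdot 1 w,220 \right)} + 32228 = 5 + 32228 = 32233$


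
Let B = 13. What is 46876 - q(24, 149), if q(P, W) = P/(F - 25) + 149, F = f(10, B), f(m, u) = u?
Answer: 46729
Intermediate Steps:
F = 13
q(P, W) = 149 - P/12 (q(P, W) = P/(13 - 25) + 149 = P/(-12) + 149 = -P/12 + 149 = 149 - P/12)
46876 - q(24, 149) = 46876 - (149 - 1/12*24) = 46876 - (149 - 2) = 46876 - 1*147 = 46876 - 147 = 46729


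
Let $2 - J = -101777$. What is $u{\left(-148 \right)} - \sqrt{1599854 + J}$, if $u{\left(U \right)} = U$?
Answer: $-148 - \sqrt{1701633} \approx -1452.5$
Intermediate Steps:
$J = 101779$ ($J = 2 - -101777 = 2 + 101777 = 101779$)
$u{\left(-148 \right)} - \sqrt{1599854 + J} = -148 - \sqrt{1599854 + 101779} = -148 - \sqrt{1701633}$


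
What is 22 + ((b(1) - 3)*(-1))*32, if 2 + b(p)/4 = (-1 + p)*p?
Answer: 374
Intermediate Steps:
b(p) = -8 + 4*p*(-1 + p) (b(p) = -8 + 4*((-1 + p)*p) = -8 + 4*(p*(-1 + p)) = -8 + 4*p*(-1 + p))
22 + ((b(1) - 3)*(-1))*32 = 22 + (((-8 - 4*1 + 4*1²) - 3)*(-1))*32 = 22 + (((-8 - 4 + 4*1) - 3)*(-1))*32 = 22 + (((-8 - 4 + 4) - 3)*(-1))*32 = 22 + ((-8 - 3)*(-1))*32 = 22 - 11*(-1)*32 = 22 + 11*32 = 22 + 352 = 374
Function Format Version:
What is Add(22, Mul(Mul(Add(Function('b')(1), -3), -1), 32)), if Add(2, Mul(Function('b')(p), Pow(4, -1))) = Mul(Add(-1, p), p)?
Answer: 374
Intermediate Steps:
Function('b')(p) = Add(-8, Mul(4, p, Add(-1, p))) (Function('b')(p) = Add(-8, Mul(4, Mul(Add(-1, p), p))) = Add(-8, Mul(4, Mul(p, Add(-1, p)))) = Add(-8, Mul(4, p, Add(-1, p))))
Add(22, Mul(Mul(Add(Function('b')(1), -3), -1), 32)) = Add(22, Mul(Mul(Add(Add(-8, Mul(-4, 1), Mul(4, Pow(1, 2))), -3), -1), 32)) = Add(22, Mul(Mul(Add(Add(-8, -4, Mul(4, 1)), -3), -1), 32)) = Add(22, Mul(Mul(Add(Add(-8, -4, 4), -3), -1), 32)) = Add(22, Mul(Mul(Add(-8, -3), -1), 32)) = Add(22, Mul(Mul(-11, -1), 32)) = Add(22, Mul(11, 32)) = Add(22, 352) = 374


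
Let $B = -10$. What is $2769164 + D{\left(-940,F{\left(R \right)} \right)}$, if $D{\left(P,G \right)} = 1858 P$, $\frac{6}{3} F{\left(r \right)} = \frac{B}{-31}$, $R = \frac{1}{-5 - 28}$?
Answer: $1022644$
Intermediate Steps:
$R = - \frac{1}{33}$ ($R = \frac{1}{-33} = - \frac{1}{33} \approx -0.030303$)
$F{\left(r \right)} = \frac{5}{31}$ ($F{\left(r \right)} = \frac{\left(-10\right) \frac{1}{-31}}{2} = \frac{\left(-10\right) \left(- \frac{1}{31}\right)}{2} = \frac{1}{2} \cdot \frac{10}{31} = \frac{5}{31}$)
$2769164 + D{\left(-940,F{\left(R \right)} \right)} = 2769164 + 1858 \left(-940\right) = 2769164 - 1746520 = 1022644$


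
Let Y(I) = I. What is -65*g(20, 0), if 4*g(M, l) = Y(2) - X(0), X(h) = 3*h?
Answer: -65/2 ≈ -32.500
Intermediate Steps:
g(M, l) = ½ (g(M, l) = (2 - 3*0)/4 = (2 - 1*0)/4 = (2 + 0)/4 = (¼)*2 = ½)
-65*g(20, 0) = -65*½ = -65/2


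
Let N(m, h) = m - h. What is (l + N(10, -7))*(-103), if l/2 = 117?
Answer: -25853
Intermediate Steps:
l = 234 (l = 2*117 = 234)
(l + N(10, -7))*(-103) = (234 + (10 - 1*(-7)))*(-103) = (234 + (10 + 7))*(-103) = (234 + 17)*(-103) = 251*(-103) = -25853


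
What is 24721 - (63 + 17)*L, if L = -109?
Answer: 33441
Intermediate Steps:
24721 - (63 + 17)*L = 24721 - (63 + 17)*(-109) = 24721 - 80*(-109) = 24721 - 1*(-8720) = 24721 + 8720 = 33441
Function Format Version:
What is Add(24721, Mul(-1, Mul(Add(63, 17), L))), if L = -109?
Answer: 33441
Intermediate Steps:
Add(24721, Mul(-1, Mul(Add(63, 17), L))) = Add(24721, Mul(-1, Mul(Add(63, 17), -109))) = Add(24721, Mul(-1, Mul(80, -109))) = Add(24721, Mul(-1, -8720)) = Add(24721, 8720) = 33441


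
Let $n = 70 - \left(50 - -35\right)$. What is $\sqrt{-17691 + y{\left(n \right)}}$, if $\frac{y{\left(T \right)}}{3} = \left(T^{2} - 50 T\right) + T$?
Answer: $i \sqrt{14811} \approx 121.7 i$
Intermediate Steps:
$n = -15$ ($n = 70 - \left(50 + 35\right) = 70 - 85 = -15$)
$y{\left(T \right)} = - 147 T + 3 T^{2}$ ($y{\left(T \right)} = 3 \left(\left(T^{2} - 50 T\right) + T\right) = 3 \left(T^{2} - 49 T\right) = - 147 T + 3 T^{2}$)
$\sqrt{-17691 + y{\left(n \right)}} = \sqrt{-17691 + 3 \left(-15\right) \left(-49 - 15\right)} = \sqrt{-17691 + 3 \left(-15\right) \left(-64\right)} = \sqrt{-17691 + 2880} = \sqrt{-14811} = i \sqrt{14811}$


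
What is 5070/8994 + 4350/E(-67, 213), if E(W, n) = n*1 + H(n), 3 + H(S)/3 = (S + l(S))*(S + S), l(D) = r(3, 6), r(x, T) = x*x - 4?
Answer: 40352235/69655532 ≈ 0.57931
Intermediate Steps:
r(x, T) = -4 + x² (r(x, T) = x² - 4 = -4 + x²)
l(D) = 5 (l(D) = -4 + 3² = -4 + 9 = 5)
H(S) = -9 + 6*S*(5 + S) (H(S) = -9 + 3*((S + 5)*(S + S)) = -9 + 3*((5 + S)*(2*S)) = -9 + 3*(2*S*(5 + S)) = -9 + 6*S*(5 + S))
E(W, n) = -9 + 6*n² + 31*n (E(W, n) = n*1 + (-9 + 6*n² + 30*n) = n + (-9 + 6*n² + 30*n) = -9 + 6*n² + 31*n)
5070/8994 + 4350/E(-67, 213) = 5070/8994 + 4350/(-9 + 6*213² + 31*213) = 5070*(1/8994) + 4350/(-9 + 6*45369 + 6603) = 845/1499 + 4350/(-9 + 272214 + 6603) = 845/1499 + 4350/278808 = 845/1499 + 4350*(1/278808) = 845/1499 + 725/46468 = 40352235/69655532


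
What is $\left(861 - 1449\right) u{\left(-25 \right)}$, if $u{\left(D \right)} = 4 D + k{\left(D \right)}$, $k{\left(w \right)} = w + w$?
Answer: $88200$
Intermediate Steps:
$k{\left(w \right)} = 2 w$
$u{\left(D \right)} = 6 D$ ($u{\left(D \right)} = 4 D + 2 D = 6 D$)
$\left(861 - 1449\right) u{\left(-25 \right)} = \left(861 - 1449\right) 6 \left(-25\right) = \left(-588\right) \left(-150\right) = 88200$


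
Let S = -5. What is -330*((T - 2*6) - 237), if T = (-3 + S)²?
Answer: 61050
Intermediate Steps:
T = 64 (T = (-3 - 5)² = (-8)² = 64)
-330*((T - 2*6) - 237) = -330*((64 - 2*6) - 237) = -330*((64 - 12) - 237) = -330*(52 - 237) = -330*(-185) = 61050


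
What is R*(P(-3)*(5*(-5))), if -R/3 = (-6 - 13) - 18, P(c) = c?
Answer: 8325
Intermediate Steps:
R = 111 (R = -3*((-6 - 13) - 18) = -3*(-19 - 18) = -3*(-37) = 111)
R*(P(-3)*(5*(-5))) = 111*(-15*(-5)) = 111*(-3*(-25)) = 111*75 = 8325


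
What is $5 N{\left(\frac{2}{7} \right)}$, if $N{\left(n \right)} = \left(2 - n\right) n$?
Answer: $\frac{120}{49} \approx 2.449$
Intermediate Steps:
$N{\left(n \right)} = n \left(2 - n\right)$
$5 N{\left(\frac{2}{7} \right)} = 5 \cdot \frac{2}{7} \left(2 - \frac{2}{7}\right) = 5 \cdot 2 \cdot \frac{1}{7} \left(2 - 2 \cdot \frac{1}{7}\right) = 5 \frac{2 \left(2 - \frac{2}{7}\right)}{7} = 5 \cdot \frac{2}{7} \cdot \frac{12}{7} = 5 \cdot \frac{24}{49} = \frac{120}{49}$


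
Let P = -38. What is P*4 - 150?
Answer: -302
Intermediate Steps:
P*4 - 150 = -38*4 - 150 = -152 - 150 = -302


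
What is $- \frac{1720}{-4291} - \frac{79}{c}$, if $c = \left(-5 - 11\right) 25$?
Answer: $\frac{1026989}{1716400} \approx 0.59834$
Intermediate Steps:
$c = -400$ ($c = \left(-16\right) 25 = -400$)
$- \frac{1720}{-4291} - \frac{79}{c} = - \frac{1720}{-4291} - \frac{79}{-400} = \left(-1720\right) \left(- \frac{1}{4291}\right) - - \frac{79}{400} = \frac{1720}{4291} + \frac{79}{400} = \frac{1026989}{1716400}$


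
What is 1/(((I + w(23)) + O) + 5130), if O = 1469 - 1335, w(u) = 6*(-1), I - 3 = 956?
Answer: 1/6217 ≈ 0.00016085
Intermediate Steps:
I = 959 (I = 3 + 956 = 959)
w(u) = -6
O = 134
1/(((I + w(23)) + O) + 5130) = 1/(((959 - 6) + 134) + 5130) = 1/((953 + 134) + 5130) = 1/(1087 + 5130) = 1/6217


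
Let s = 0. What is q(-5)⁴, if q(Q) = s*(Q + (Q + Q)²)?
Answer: 0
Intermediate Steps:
q(Q) = 0 (q(Q) = 0*(Q + (Q + Q)²) = 0*(Q + (2*Q)²) = 0*(Q + 4*Q²) = 0)
q(-5)⁴ = 0⁴ = 0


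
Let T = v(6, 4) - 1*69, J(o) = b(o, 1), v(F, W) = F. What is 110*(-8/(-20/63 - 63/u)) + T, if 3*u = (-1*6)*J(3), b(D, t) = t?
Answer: -358407/3929 ≈ -91.221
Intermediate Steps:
J(o) = 1
T = -63 (T = 6 - 1*69 = 6 - 69 = -63)
u = -2 (u = (-1*6*1)/3 = (-6*1)/3 = (⅓)*(-6) = -2)
110*(-8/(-20/63 - 63/u)) + T = 110*(-8/(-20/63 - 63/(-2))) - 63 = 110*(-8/(-20*1/63 - 63*(-½))) - 63 = 110*(-8/(-20/63 + 63/2)) - 63 = 110*(-8/3929/126) - 63 = 110*(-8*126/3929) - 63 = 110*(-1008/3929) - 63 = -110880/3929 - 63 = -358407/3929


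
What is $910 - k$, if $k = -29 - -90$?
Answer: $849$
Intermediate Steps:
$k = 61$ ($k = -29 + 90 = 61$)
$910 - k = 910 - 61 = 849$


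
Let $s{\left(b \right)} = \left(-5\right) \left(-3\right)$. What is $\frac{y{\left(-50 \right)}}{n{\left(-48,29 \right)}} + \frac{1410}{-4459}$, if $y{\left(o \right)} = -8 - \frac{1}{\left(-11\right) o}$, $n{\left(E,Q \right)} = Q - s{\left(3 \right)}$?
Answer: $- \frac{4354437}{4904900} \approx -0.88777$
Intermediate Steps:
$s{\left(b \right)} = 15$
$n{\left(E,Q \right)} = -15 + Q$ ($n{\left(E,Q \right)} = Q - 15 = -15 + Q$)
$y{\left(o \right)} = -8 + \frac{1}{11 o}$ ($y{\left(o \right)} = -8 - - \frac{1}{11 o} = -8 + \frac{1}{11 o}$)
$\frac{y{\left(-50 \right)}}{n{\left(-48,29 \right)}} + \frac{1410}{-4459} = \frac{-8 + \frac{1}{11 \left(-50\right)}}{-15 + 29} + \frac{1410}{-4459} = \frac{-8 + \frac{1}{11} \left(- \frac{1}{50}\right)}{14} + 1410 \left(- \frac{1}{4459}\right) = \left(-8 - \frac{1}{550}\right) \frac{1}{14} - \frac{1410}{4459} = \left(- \frac{4401}{550}\right) \frac{1}{14} - \frac{1410}{4459} = - \frac{4401}{7700} - \frac{1410}{4459} = - \frac{4354437}{4904900}$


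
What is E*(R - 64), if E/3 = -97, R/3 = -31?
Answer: 45687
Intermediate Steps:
R = -93 (R = 3*(-31) = -93)
E = -291 (E = 3*(-97) = -291)
E*(R - 64) = -291*(-93 - 64) = -291*(-157) = 45687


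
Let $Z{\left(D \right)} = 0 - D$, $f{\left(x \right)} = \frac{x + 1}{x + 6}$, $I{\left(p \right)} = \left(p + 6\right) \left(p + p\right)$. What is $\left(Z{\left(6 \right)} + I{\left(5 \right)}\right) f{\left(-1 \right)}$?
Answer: $0$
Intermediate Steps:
$I{\left(p \right)} = 2 p \left(6 + p\right)$ ($I{\left(p \right)} = \left(6 + p\right) 2 p = 2 p \left(6 + p\right)$)
$f{\left(x \right)} = \frac{1 + x}{6 + x}$
$Z{\left(D \right)} = - D$
$\left(Z{\left(6 \right)} + I{\left(5 \right)}\right) f{\left(-1 \right)} = \left(\left(-1\right) 6 + 2 \cdot 5 \left(6 + 5\right)\right) \frac{1 - 1}{6 - 1} = \left(-6 + 2 \cdot 5 \cdot 11\right) \frac{1}{5} \cdot 0 = \left(-6 + 110\right) \frac{1}{5} \cdot 0 = 104 \cdot 0 = 0$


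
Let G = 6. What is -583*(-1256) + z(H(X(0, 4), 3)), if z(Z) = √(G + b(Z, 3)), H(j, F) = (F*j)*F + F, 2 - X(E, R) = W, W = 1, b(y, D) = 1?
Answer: 732248 + √7 ≈ 7.3225e+5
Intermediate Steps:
X(E, R) = 1 (X(E, R) = 2 - 1*1 = 2 - 1 = 1)
H(j, F) = F + j*F² (H(j, F) = j*F² + F = F + j*F²)
z(Z) = √7 (z(Z) = √(6 + 1) = √7)
-583*(-1256) + z(H(X(0, 4), 3)) = -583*(-1256) + √7 = 732248 + √7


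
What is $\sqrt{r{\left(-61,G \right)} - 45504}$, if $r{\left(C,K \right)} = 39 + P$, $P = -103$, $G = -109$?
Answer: $16 i \sqrt{178} \approx 213.47 i$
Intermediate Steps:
$r{\left(C,K \right)} = -64$ ($r{\left(C,K \right)} = 39 - 103 = -64$)
$\sqrt{r{\left(-61,G \right)} - 45504} = \sqrt{-64 - 45504} = \sqrt{-45568} = 16 i \sqrt{178}$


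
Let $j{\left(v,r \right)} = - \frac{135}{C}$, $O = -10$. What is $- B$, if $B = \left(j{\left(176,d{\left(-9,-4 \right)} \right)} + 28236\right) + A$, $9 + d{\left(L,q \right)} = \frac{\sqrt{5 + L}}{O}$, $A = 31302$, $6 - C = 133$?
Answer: $- \frac{7561461}{127} \approx -59539.0$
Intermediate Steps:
$C = -127$ ($C = 6 - 133 = -127$)
$d{\left(L,q \right)} = -9 - \frac{\sqrt{5 + L}}{10}$ ($d{\left(L,q \right)} = -9 + \frac{\sqrt{5 + L}}{-10} = -9 + \sqrt{5 + L} \left(- \frac{1}{10}\right) = -9 - \frac{\sqrt{5 + L}}{10}$)
$j{\left(v,r \right)} = \frac{135}{127}$ ($j{\left(v,r \right)} = - \frac{135}{-127} = \left(-135\right) \left(- \frac{1}{127}\right) = \frac{135}{127}$)
$B = \frac{7561461}{127}$ ($B = \left(\frac{135}{127} + 28236\right) + 31302 = \frac{3586107}{127} + 31302 = \frac{7561461}{127} \approx 59539.0$)
$- B = \left(-1\right) \frac{7561461}{127} = - \frac{7561461}{127}$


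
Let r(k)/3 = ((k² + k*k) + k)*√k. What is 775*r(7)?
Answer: 244125*√7 ≈ 6.4589e+5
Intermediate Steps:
r(k) = 3*√k*(k + 2*k²) (r(k) = 3*(((k² + k*k) + k)*√k) = 3*(((k² + k²) + k)*√k) = 3*((2*k² + k)*√k) = 3*((k + 2*k²)*√k) = 3*(√k*(k + 2*k²)) = 3*√k*(k + 2*k²))
775*r(7) = 775*(7^(3/2)*(3 + 6*7)) = 775*((7*√7)*(3 + 42)) = 775*((7*√7)*45) = 775*(315*√7) = 244125*√7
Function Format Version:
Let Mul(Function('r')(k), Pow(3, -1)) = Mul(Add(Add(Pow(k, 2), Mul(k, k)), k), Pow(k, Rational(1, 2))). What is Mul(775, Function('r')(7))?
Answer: Mul(244125, Pow(7, Rational(1, 2))) ≈ 6.4589e+5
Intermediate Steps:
Function('r')(k) = Mul(3, Pow(k, Rational(1, 2)), Add(k, Mul(2, Pow(k, 2)))) (Function('r')(k) = Mul(3, Mul(Add(Add(Pow(k, 2), Mul(k, k)), k), Pow(k, Rational(1, 2)))) = Mul(3, Mul(Add(Add(Pow(k, 2), Pow(k, 2)), k), Pow(k, Rational(1, 2)))) = Mul(3, Mul(Add(Mul(2, Pow(k, 2)), k), Pow(k, Rational(1, 2)))) = Mul(3, Mul(Add(k, Mul(2, Pow(k, 2))), Pow(k, Rational(1, 2)))) = Mul(3, Mul(Pow(k, Rational(1, 2)), Add(k, Mul(2, Pow(k, 2))))) = Mul(3, Pow(k, Rational(1, 2)), Add(k, Mul(2, Pow(k, 2)))))
Mul(775, Function('r')(7)) = Mul(775, Mul(Pow(7, Rational(3, 2)), Add(3, Mul(6, 7)))) = Mul(775, Mul(Mul(7, Pow(7, Rational(1, 2))), Add(3, 42))) = Mul(775, Mul(Mul(7, Pow(7, Rational(1, 2))), 45)) = Mul(775, Mul(315, Pow(7, Rational(1, 2)))) = Mul(244125, Pow(7, Rational(1, 2)))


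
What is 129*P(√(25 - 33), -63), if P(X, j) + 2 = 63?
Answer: 7869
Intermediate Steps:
P(X, j) = 61 (P(X, j) = -2 + 63 = 61)
129*P(√(25 - 33), -63) = 129*61 = 7869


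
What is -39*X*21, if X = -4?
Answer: 3276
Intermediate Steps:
-39*X*21 = -39*(-4)*21 = 156*21 = 3276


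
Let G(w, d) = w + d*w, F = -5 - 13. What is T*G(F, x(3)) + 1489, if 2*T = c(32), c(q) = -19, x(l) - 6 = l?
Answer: 3199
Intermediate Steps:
x(l) = 6 + l
T = -19/2 (T = (1/2)*(-19) = -19/2 ≈ -9.5000)
F = -18
T*G(F, x(3)) + 1489 = -(-171)*(1 + (6 + 3)) + 1489 = -(-171)*(1 + 9) + 1489 = -(-171)*10 + 1489 = -19/2*(-180) + 1489 = 1710 + 1489 = 3199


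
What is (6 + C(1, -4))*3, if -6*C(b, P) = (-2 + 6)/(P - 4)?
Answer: 73/4 ≈ 18.250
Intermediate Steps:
C(b, P) = -2/(3*(-4 + P)) (C(b, P) = -(-2 + 6)/(6*(P - 4)) = -2/(3*(-4 + P)))
(6 + C(1, -4))*3 = (6 - 2/(-12 + 3*(-4)))*3 = (6 - 2/(-12 - 12))*3 = (6 - 2/(-24))*3 = (6 - 2*(-1/24))*3 = (6 + 1/12)*3 = (73/12)*3 = 73/4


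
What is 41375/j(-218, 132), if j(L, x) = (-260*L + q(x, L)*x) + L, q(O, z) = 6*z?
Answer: -41375/116194 ≈ -0.35609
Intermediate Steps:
j(L, x) = -259*L + 6*L*x (j(L, x) = (-260*L + (6*L)*x) + L = (-260*L + 6*L*x) + L = -259*L + 6*L*x)
41375/j(-218, 132) = 41375/((-218*(-259 + 6*132))) = 41375/((-218*(-259 + 792))) = 41375/((-218*533)) = 41375/(-116194) = 41375*(-1/116194) = -41375/116194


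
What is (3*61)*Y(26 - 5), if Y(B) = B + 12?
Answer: 6039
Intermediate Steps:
Y(B) = 12 + B
(3*61)*Y(26 - 5) = (3*61)*(12 + (26 - 5)) = 183*(12 + 21) = 183*33 = 6039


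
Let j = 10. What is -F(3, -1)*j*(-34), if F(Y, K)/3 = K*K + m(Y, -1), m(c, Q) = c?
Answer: 4080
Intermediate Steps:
F(Y, K) = 3*Y + 3*K² (F(Y, K) = 3*(K*K + Y) = 3*(K² + Y) = 3*(Y + K²) = 3*Y + 3*K²)
-F(3, -1)*j*(-34) = -(3*3 + 3*(-1)²)*10*(-34) = -(9 + 3*1)*10*(-34) = -(9 + 3)*10*(-34) = -12*10*(-34) = -120*(-34) = -1*(-4080) = 4080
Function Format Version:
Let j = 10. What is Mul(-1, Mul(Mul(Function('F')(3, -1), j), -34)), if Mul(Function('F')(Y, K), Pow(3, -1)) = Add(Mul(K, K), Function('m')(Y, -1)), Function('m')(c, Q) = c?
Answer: 4080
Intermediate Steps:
Function('F')(Y, K) = Add(Mul(3, Y), Mul(3, Pow(K, 2))) (Function('F')(Y, K) = Mul(3, Add(Mul(K, K), Y)) = Mul(3, Add(Pow(K, 2), Y)) = Mul(3, Add(Y, Pow(K, 2))) = Add(Mul(3, Y), Mul(3, Pow(K, 2))))
Mul(-1, Mul(Mul(Function('F')(3, -1), j), -34)) = Mul(-1, Mul(Mul(Add(Mul(3, 3), Mul(3, Pow(-1, 2))), 10), -34)) = Mul(-1, Mul(Mul(Add(9, Mul(3, 1)), 10), -34)) = Mul(-1, Mul(Mul(Add(9, 3), 10), -34)) = Mul(-1, Mul(Mul(12, 10), -34)) = Mul(-1, Mul(120, -34)) = Mul(-1, -4080) = 4080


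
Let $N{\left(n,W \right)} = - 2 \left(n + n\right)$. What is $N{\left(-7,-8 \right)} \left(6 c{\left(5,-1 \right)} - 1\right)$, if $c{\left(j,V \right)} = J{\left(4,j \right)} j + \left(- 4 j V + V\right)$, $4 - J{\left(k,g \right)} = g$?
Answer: $2324$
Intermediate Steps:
$N{\left(n,W \right)} = - 4 n$ ($N{\left(n,W \right)} = - 2 \cdot 2 n = - 4 n$)
$J{\left(k,g \right)} = 4 - g$
$c{\left(j,V \right)} = V + j \left(4 - j\right) - 4 V j$ ($c{\left(j,V \right)} = \left(4 - j\right) j + \left(- 4 j V + V\right) = j \left(4 - j\right) - \left(- V + 4 V j\right) = V + j \left(4 - j\right) - 4 V j$)
$N{\left(-7,-8 \right)} \left(6 c{\left(5,-1 \right)} - 1\right) = \left(-4\right) \left(-7\right) \left(6 \left(-1 - 5 \left(-4 + 5\right) - \left(-4\right) 5\right) - 1\right) = 28 \left(6 \left(-1 - 5 \cdot 1 + 20\right) - 1\right) = 28 \left(6 \left(-1 - 5 + 20\right) - 1\right) = 28 \left(6 \cdot 14 - 1\right) = 28 \left(84 - 1\right) = 28 \cdot 83 = 2324$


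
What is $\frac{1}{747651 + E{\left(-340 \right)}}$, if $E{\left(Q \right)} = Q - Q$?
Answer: $\frac{1}{747651} \approx 1.3375 \cdot 10^{-6}$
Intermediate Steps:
$E{\left(Q \right)} = 0$
$\frac{1}{747651 + E{\left(-340 \right)}} = \frac{1}{747651 + 0} = \frac{1}{747651}$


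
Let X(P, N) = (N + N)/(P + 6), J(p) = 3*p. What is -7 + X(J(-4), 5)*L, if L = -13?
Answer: 44/3 ≈ 14.667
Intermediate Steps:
X(P, N) = 2*N/(6 + P) (X(P, N) = (2*N)/(6 + P) = 2*N/(6 + P))
-7 + X(J(-4), 5)*L = -7 + (2*5/(6 + 3*(-4)))*(-13) = -7 + (2*5/(6 - 12))*(-13) = -7 + (2*5/(-6))*(-13) = -7 + (2*5*(-⅙))*(-13) = -7 - 5/3*(-13) = -7 + 65/3 = 44/3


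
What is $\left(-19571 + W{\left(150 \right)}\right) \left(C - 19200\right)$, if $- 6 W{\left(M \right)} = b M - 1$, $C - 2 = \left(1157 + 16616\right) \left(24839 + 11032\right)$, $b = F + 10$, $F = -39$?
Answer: $- \frac{72087131311375}{6} \approx -1.2015 \cdot 10^{13}$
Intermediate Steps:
$b = -29$ ($b = -39 + 10 = -29$)
$C = 637535285$ ($C = 2 + \left(1157 + 16616\right) \left(24839 + 11032\right) = 2 + 17773 \cdot 35871 = 2 + 637535283 = 637535285$)
$W{\left(M \right)} = \frac{1}{6} + \frac{29 M}{6}$ ($W{\left(M \right)} = - \frac{- 29 M - 1}{6} = - \frac{-1 - 29 M}{6} = \frac{1}{6} + \frac{29 M}{6}$)
$\left(-19571 + W{\left(150 \right)}\right) \left(C - 19200\right) = \left(-19571 + \left(\frac{1}{6} + \frac{29}{6} \cdot 150\right)\right) \left(637535285 - 19200\right) = \left(-19571 + \left(\frac{1}{6} + 725\right)\right) 637516085 = \left(-19571 + \frac{4351}{6}\right) 637516085 = \left(- \frac{113075}{6}\right) 637516085 = - \frac{72087131311375}{6}$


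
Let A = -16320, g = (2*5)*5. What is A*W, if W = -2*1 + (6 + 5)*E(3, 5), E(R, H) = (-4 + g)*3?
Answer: -24741120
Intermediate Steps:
g = 50 (g = 10*5 = 50)
E(R, H) = 138 (E(R, H) = (-4 + 50)*3 = 46*3 = 138)
W = 1516 (W = -2*1 + (6 + 5)*138 = -2 + 11*138 = -2 + 1518 = 1516)
A*W = -16320*1516 = -24741120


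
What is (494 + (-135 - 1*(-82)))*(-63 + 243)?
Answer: 79380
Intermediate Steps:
(494 + (-135 - 1*(-82)))*(-63 + 243) = (494 + (-135 + 82))*180 = (494 - 53)*180 = 441*180 = 79380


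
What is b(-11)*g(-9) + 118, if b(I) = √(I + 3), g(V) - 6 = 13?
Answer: 118 + 38*I*√2 ≈ 118.0 + 53.74*I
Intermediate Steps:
g(V) = 19 (g(V) = 6 + 13 = 19)
b(I) = √(3 + I)
b(-11)*g(-9) + 118 = √(3 - 11)*19 + 118 = √(-8)*19 + 118 = (2*I*√2)*19 + 118 = 38*I*√2 + 118 = 118 + 38*I*√2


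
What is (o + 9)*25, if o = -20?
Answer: -275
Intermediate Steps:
(o + 9)*25 = (-20 + 9)*25 = -11*25 = -275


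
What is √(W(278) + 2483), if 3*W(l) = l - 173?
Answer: √2518 ≈ 50.180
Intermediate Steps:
W(l) = -173/3 + l/3 (W(l) = (l - 173)/3 = (-173 + l)/3 = -173/3 + l/3)
√(W(278) + 2483) = √((-173/3 + (⅓)*278) + 2483) = √((-173/3 + 278/3) + 2483) = √(35 + 2483) = √2518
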